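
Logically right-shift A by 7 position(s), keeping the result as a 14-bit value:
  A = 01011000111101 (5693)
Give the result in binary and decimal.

Logical shift right by 7: drop the bottom 7 bit(s), prepend 7 zero(s) on the left.
  01011000111101  ->  keep [0101100], discard [0111101], prepend 0000000
= 00000000101100

Answer: 00000000101100 (44)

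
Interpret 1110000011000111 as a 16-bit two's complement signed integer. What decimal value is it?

MSB is 1, so the value is negative. Find the magnitude:
1. Invert bits:  0001111100111000
2. Add 1:        0001111100111001  = 7993
3. Apply sign:   -7993

Answer: -7993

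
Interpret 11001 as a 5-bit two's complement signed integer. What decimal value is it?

MSB is 1, so the value is negative. Find the magnitude:
1. Invert bits:  00110
2. Add 1:        00111  = 7
3. Apply sign:   -7

Answer: -7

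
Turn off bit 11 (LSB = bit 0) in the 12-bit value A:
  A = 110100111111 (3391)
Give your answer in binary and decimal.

Mask = ~(1 << 11) = 011111111111
Bit 11 of A is 1, so AND-ing with the mask clears it to 0.
  110100111111
& 011111111111
--------------
  010100111111

Answer: 010100111111 (1343)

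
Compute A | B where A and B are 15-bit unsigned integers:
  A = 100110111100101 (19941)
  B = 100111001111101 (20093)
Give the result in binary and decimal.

Apply | to each column (1 where either bit is 1):
  100110111100101
| 100111001111101
-----------------
  100111111111101

Answer: 100111111111101 (20477)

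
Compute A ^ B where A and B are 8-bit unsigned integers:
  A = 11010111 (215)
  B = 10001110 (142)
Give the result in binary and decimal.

Apply ^ to each column (1 where bits differ):
  11010111
^ 10001110
----------
  01011001

Answer: 01011001 (89)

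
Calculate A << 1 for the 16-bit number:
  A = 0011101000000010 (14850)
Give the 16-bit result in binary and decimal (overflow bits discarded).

Shift left by 1: drop the top 1 bit(s), append 1 zero(s) on the right.
  0011101000000010  ->  discard [0], keep [011101000000010], append 0
= 0111010000000100

Answer: 0111010000000100 (29700)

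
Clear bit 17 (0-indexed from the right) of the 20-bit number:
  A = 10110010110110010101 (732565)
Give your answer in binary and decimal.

Mask = ~(1 << 17) = 11011111111111111111
Bit 17 of A is 1, so AND-ing with the mask clears it to 0.
  10110010110110010101
& 11011111111111111111
----------------------
  10010010110110010101

Answer: 10010010110110010101 (601493)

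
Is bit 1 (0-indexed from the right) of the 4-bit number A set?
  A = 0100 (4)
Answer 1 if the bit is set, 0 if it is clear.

Bit 1 is the 2nd from the right.
  0100
    ^
That bit is 0.

Answer: 0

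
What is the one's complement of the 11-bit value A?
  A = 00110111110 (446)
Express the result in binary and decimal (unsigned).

Flip each bit (0->1, 1->0):
  00110111110
  11001000001

Answer: 11001000001 (1601)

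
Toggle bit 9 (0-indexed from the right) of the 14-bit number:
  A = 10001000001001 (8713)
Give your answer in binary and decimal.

Mask = 1 << 9 = 00001000000000
Bit 9 of A is 1; XOR with the mask flips it to 0.
  10001000001001
^ 00001000000000
----------------
  10000000001001

Answer: 10000000001001 (8201)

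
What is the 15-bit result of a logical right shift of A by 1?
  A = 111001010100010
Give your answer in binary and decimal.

Logical shift right by 1: drop the bottom 1 bit(s), prepend 1 zero(s) on the left.
  111001010100010  ->  keep [11100101010001], discard [0], prepend 0
= 011100101010001

Answer: 011100101010001 (14673)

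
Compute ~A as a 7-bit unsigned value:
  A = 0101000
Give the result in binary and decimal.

Flip each bit (0->1, 1->0):
  0101000
  1010111

Answer: 1010111 (87)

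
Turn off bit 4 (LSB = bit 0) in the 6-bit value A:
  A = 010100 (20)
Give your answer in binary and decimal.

Mask = ~(1 << 4) = 101111
Bit 4 of A is 1, so AND-ing with the mask clears it to 0.
  010100
& 101111
--------
  000100

Answer: 000100 (4)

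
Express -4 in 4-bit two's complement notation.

1. Binary of +4:  0100
2. Invert bits:     1011
3. Add 1:           1100

Answer: 1100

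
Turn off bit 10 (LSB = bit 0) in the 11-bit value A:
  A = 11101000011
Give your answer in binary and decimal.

Mask = ~(1 << 10) = 01111111111
Bit 10 of A is 1, so AND-ing with the mask clears it to 0.
  11101000011
& 01111111111
-------------
  01101000011

Answer: 01101000011 (835)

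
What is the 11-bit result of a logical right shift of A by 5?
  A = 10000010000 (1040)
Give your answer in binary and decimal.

Logical shift right by 5: drop the bottom 5 bit(s), prepend 5 zero(s) on the left.
  10000010000  ->  keep [100000], discard [10000], prepend 00000
= 00000100000

Answer: 00000100000 (32)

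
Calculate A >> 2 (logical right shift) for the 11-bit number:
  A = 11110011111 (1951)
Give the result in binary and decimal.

Logical shift right by 2: drop the bottom 2 bit(s), prepend 2 zero(s) on the left.
  11110011111  ->  keep [111100111], discard [11], prepend 00
= 00111100111

Answer: 00111100111 (487)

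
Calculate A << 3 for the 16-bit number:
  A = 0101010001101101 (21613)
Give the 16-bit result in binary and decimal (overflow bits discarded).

Shift left by 3: drop the top 3 bit(s), append 3 zero(s) on the right.
  0101010001101101  ->  discard [010], keep [1010001101101], append 000
= 1010001101101000

Answer: 1010001101101000 (41832)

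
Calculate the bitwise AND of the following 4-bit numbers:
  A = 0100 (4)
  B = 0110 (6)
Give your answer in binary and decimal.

Apply & to each column (1 only where both bits are 1):
  0100
& 0110
------
  0100

Answer: 0100 (4)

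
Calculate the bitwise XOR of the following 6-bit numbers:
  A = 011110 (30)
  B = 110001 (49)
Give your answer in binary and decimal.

Apply ^ to each column (1 where bits differ):
  011110
^ 110001
--------
  101111

Answer: 101111 (47)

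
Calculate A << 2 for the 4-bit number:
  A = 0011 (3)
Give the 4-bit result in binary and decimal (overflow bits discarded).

Shift left by 2: drop the top 2 bit(s), append 2 zero(s) on the right.
  0011  ->  discard [00], keep [11], append 00
= 1100

Answer: 1100 (12)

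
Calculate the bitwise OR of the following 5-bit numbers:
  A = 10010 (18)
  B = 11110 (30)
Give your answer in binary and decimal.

Apply | to each column (1 where either bit is 1):
  10010
| 11110
-------
  11110

Answer: 11110 (30)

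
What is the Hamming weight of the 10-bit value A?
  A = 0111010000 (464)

0111010000
1-bits at positions (from bit 0 = LSB): 4, 6, 7, 8
Count = 4

Answer: 4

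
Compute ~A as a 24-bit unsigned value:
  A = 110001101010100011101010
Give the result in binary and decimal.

Flip each bit (0->1, 1->0):
  110001101010100011101010
  001110010101011100010101

Answer: 001110010101011100010101 (3757845)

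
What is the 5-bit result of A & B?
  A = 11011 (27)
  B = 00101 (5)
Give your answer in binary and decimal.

Apply & to each column (1 only where both bits are 1):
  11011
& 00101
-------
  00001

Answer: 00001 (1)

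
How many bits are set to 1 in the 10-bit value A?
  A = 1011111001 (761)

1011111001
1-bits at positions (from bit 0 = LSB): 0, 3, 4, 5, 6, 7, 9
Count = 7

Answer: 7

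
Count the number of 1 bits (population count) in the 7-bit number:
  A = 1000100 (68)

1000100
1-bits at positions (from bit 0 = LSB): 2, 6
Count = 2

Answer: 2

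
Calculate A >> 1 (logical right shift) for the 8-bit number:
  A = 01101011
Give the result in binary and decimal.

Logical shift right by 1: drop the bottom 1 bit(s), prepend 1 zero(s) on the left.
  01101011  ->  keep [0110101], discard [1], prepend 0
= 00110101

Answer: 00110101 (53)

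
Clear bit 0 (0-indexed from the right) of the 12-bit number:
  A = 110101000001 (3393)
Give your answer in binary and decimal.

Mask = ~(1 << 0) = 111111111110
Bit 0 of A is 1, so AND-ing with the mask clears it to 0.
  110101000001
& 111111111110
--------------
  110101000000

Answer: 110101000000 (3392)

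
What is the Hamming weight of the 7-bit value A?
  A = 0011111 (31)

0011111
1-bits at positions (from bit 0 = LSB): 0, 1, 2, 3, 4
Count = 5

Answer: 5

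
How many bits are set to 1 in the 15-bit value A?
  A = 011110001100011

011110001100011
1-bits at positions (from bit 0 = LSB): 0, 1, 5, 6, 10, 11, 12, 13
Count = 8

Answer: 8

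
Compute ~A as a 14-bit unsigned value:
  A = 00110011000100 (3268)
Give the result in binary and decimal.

Flip each bit (0->1, 1->0):
  00110011000100
  11001100111011

Answer: 11001100111011 (13115)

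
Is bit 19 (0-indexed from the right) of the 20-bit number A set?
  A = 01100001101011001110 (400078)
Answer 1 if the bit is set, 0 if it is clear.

Bit 19 is the 20th from the right.
  01100001101011001110
  ^
That bit is 0.

Answer: 0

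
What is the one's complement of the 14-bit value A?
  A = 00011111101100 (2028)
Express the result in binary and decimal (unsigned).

Flip each bit (0->1, 1->0):
  00011111101100
  11100000010011

Answer: 11100000010011 (14355)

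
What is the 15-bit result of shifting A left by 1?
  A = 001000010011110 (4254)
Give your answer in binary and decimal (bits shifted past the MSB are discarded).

Shift left by 1: drop the top 1 bit(s), append 1 zero(s) on the right.
  001000010011110  ->  discard [0], keep [01000010011110], append 0
= 010000100111100

Answer: 010000100111100 (8508)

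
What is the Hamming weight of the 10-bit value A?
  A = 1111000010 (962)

1111000010
1-bits at positions (from bit 0 = LSB): 1, 6, 7, 8, 9
Count = 5

Answer: 5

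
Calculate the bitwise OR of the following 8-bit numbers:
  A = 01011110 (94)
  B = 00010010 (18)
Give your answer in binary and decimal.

Apply | to each column (1 where either bit is 1):
  01011110
| 00010010
----------
  01011110

Answer: 01011110 (94)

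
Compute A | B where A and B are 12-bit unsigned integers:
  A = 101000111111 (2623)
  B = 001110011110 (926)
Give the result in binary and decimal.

Apply | to each column (1 where either bit is 1):
  101000111111
| 001110011110
--------------
  101110111111

Answer: 101110111111 (3007)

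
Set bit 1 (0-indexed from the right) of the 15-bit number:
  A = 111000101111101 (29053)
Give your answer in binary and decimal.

Mask = 1 << 1 = 000000000000010
Bit 1 of A is 0, so OR-ing with the mask flips it to 1.
  111000101111101
| 000000000000010
-----------------
  111000101111111

Answer: 111000101111111 (29055)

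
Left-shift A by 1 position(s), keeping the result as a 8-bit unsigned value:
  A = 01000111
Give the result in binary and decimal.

Shift left by 1: drop the top 1 bit(s), append 1 zero(s) on the right.
  01000111  ->  discard [0], keep [1000111], append 0
= 10001110

Answer: 10001110 (142)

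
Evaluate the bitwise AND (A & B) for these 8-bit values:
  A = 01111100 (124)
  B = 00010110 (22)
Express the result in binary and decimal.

Apply & to each column (1 only where both bits are 1):
  01111100
& 00010110
----------
  00010100

Answer: 00010100 (20)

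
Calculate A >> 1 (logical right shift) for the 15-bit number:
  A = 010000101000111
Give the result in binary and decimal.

Logical shift right by 1: drop the bottom 1 bit(s), prepend 1 zero(s) on the left.
  010000101000111  ->  keep [01000010100011], discard [1], prepend 0
= 001000010100011

Answer: 001000010100011 (4259)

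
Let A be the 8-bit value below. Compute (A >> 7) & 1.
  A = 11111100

Bit 7 is the 8th from the right.
  11111100
  ^
That bit is 1.

Answer: 1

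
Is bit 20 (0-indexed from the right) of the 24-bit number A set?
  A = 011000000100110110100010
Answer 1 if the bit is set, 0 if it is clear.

Bit 20 is the 21st from the right.
  011000000100110110100010
     ^
That bit is 0.

Answer: 0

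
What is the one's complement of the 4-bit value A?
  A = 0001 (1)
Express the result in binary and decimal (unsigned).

Flip each bit (0->1, 1->0):
  0001
  1110

Answer: 1110 (14)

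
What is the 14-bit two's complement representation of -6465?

1. Binary of +6465:  01100101000001
2. Invert bits:     10011010111110
3. Add 1:           10011010111111

Answer: 10011010111111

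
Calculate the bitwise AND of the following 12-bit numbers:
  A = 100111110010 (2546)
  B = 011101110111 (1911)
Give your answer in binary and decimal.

Apply & to each column (1 only where both bits are 1):
  100111110010
& 011101110111
--------------
  000101110010

Answer: 000101110010 (370)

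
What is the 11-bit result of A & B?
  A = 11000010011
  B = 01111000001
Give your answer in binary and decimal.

Apply & to each column (1 only where both bits are 1):
  11000010011
& 01111000001
-------------
  01000000001

Answer: 01000000001 (513)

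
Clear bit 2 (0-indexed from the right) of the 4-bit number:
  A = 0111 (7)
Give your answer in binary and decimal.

Mask = ~(1 << 2) = 1011
Bit 2 of A is 1, so AND-ing with the mask clears it to 0.
  0111
& 1011
------
  0011

Answer: 0011 (3)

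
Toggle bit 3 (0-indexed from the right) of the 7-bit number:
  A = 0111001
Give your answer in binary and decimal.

Mask = 1 << 3 = 0001000
Bit 3 of A is 1; XOR with the mask flips it to 0.
  0111001
^ 0001000
---------
  0110001

Answer: 0110001 (49)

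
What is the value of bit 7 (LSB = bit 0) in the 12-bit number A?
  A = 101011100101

Bit 7 is the 8th from the right.
  101011100101
      ^
That bit is 1.

Answer: 1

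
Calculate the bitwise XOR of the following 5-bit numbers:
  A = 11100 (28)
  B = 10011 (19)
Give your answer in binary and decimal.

Apply ^ to each column (1 where bits differ):
  11100
^ 10011
-------
  01111

Answer: 01111 (15)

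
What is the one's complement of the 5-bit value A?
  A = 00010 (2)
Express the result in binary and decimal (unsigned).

Flip each bit (0->1, 1->0):
  00010
  11101

Answer: 11101 (29)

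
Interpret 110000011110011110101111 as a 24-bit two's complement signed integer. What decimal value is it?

MSB is 1, so the value is negative. Find the magnitude:
1. Invert bits:  001111100001100001010000
2. Add 1:        001111100001100001010001  = 4069457
3. Apply sign:   -4069457

Answer: -4069457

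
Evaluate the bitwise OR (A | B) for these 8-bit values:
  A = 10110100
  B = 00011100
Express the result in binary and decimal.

Apply | to each column (1 where either bit is 1):
  10110100
| 00011100
----------
  10111100

Answer: 10111100 (188)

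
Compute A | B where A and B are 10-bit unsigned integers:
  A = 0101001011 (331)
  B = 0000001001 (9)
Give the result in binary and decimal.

Apply | to each column (1 where either bit is 1):
  0101001011
| 0000001001
------------
  0101001011

Answer: 0101001011 (331)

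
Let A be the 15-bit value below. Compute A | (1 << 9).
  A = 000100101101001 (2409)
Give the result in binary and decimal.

Mask = 1 << 9 = 000001000000000
Bit 9 of A is 0, so OR-ing with the mask flips it to 1.
  000100101101001
| 000001000000000
-----------------
  000101101101001

Answer: 000101101101001 (2921)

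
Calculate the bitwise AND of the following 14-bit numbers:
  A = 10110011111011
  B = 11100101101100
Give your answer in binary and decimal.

Apply & to each column (1 only where both bits are 1):
  10110011111011
& 11100101101100
----------------
  10100001101000

Answer: 10100001101000 (10344)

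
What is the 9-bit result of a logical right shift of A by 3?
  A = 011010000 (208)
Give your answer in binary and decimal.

Logical shift right by 3: drop the bottom 3 bit(s), prepend 3 zero(s) on the left.
  011010000  ->  keep [011010], discard [000], prepend 000
= 000011010

Answer: 000011010 (26)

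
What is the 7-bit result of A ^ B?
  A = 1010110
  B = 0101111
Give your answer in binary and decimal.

Apply ^ to each column (1 where bits differ):
  1010110
^ 0101111
---------
  1111001

Answer: 1111001 (121)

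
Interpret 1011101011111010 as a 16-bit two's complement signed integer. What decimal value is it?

MSB is 1, so the value is negative. Find the magnitude:
1. Invert bits:  0100010100000101
2. Add 1:        0100010100000110  = 17670
3. Apply sign:   -17670

Answer: -17670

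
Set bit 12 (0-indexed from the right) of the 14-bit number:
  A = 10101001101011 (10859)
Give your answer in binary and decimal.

Mask = 1 << 12 = 01000000000000
Bit 12 of A is 0, so OR-ing with the mask flips it to 1.
  10101001101011
| 01000000000000
----------------
  11101001101011

Answer: 11101001101011 (14955)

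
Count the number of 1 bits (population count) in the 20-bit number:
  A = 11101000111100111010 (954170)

11101000111100111010
1-bits at positions (from bit 0 = LSB): 1, 3, 4, 5, 8, 9, 10, 11, 15, 17, 18, 19
Count = 12

Answer: 12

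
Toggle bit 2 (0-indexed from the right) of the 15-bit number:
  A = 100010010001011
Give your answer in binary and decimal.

Mask = 1 << 2 = 000000000000100
Bit 2 of A is 0; XOR with the mask flips it to 1.
  100010010001011
^ 000000000000100
-----------------
  100010010001111

Answer: 100010010001111 (17551)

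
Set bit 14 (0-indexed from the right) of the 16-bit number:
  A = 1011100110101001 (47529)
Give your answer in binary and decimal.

Mask = 1 << 14 = 0100000000000000
Bit 14 of A is 0, so OR-ing with the mask flips it to 1.
  1011100110101001
| 0100000000000000
------------------
  1111100110101001

Answer: 1111100110101001 (63913)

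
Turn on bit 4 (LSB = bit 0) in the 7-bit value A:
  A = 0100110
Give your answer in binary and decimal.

Mask = 1 << 4 = 0010000
Bit 4 of A is 0, so OR-ing with the mask flips it to 1.
  0100110
| 0010000
---------
  0110110

Answer: 0110110 (54)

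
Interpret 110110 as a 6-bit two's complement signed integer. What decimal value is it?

MSB is 1, so the value is negative. Find the magnitude:
1. Invert bits:  001001
2. Add 1:        001010  = 10
3. Apply sign:   -10

Answer: -10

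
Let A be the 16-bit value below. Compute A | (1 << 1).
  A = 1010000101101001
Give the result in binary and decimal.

Mask = 1 << 1 = 0000000000000010
Bit 1 of A is 0, so OR-ing with the mask flips it to 1.
  1010000101101001
| 0000000000000010
------------------
  1010000101101011

Answer: 1010000101101011 (41323)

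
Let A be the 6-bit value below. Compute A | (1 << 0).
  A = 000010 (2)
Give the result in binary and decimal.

Mask = 1 << 0 = 000001
Bit 0 of A is 0, so OR-ing with the mask flips it to 1.
  000010
| 000001
--------
  000011

Answer: 000011 (3)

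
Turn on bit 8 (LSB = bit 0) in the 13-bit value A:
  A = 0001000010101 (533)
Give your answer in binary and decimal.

Mask = 1 << 8 = 0000100000000
Bit 8 of A is 0, so OR-ing with the mask flips it to 1.
  0001000010101
| 0000100000000
---------------
  0001100010101

Answer: 0001100010101 (789)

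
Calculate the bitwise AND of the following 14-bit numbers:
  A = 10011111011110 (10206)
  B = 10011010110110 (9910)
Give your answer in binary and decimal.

Apply & to each column (1 only where both bits are 1):
  10011111011110
& 10011010110110
----------------
  10011010010110

Answer: 10011010010110 (9878)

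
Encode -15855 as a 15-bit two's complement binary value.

1. Binary of +15855:  011110111101111
2. Invert bits:     100001000010000
3. Add 1:           100001000010001

Answer: 100001000010001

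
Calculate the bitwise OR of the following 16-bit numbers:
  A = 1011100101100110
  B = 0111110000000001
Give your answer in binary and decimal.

Apply | to each column (1 where either bit is 1):
  1011100101100110
| 0111110000000001
------------------
  1111110101100111

Answer: 1111110101100111 (64871)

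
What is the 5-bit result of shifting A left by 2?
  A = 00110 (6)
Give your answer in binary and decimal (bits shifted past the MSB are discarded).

Shift left by 2: drop the top 2 bit(s), append 2 zero(s) on the right.
  00110  ->  discard [00], keep [110], append 00
= 11000

Answer: 11000 (24)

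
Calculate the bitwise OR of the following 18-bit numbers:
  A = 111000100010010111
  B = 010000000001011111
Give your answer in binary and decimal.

Apply | to each column (1 where either bit is 1):
  111000100010010111
| 010000000001011111
--------------------
  111000100011011111

Answer: 111000100011011111 (231647)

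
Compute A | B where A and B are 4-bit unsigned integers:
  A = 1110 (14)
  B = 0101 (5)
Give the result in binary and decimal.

Apply | to each column (1 where either bit is 1):
  1110
| 0101
------
  1111

Answer: 1111 (15)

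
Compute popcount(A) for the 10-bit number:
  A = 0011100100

0011100100
1-bits at positions (from bit 0 = LSB): 2, 5, 6, 7
Count = 4

Answer: 4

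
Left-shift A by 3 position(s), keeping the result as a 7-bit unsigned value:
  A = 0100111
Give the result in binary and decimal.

Shift left by 3: drop the top 3 bit(s), append 3 zero(s) on the right.
  0100111  ->  discard [010], keep [0111], append 000
= 0111000

Answer: 0111000 (56)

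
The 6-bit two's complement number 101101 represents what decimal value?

MSB is 1, so the value is negative. Find the magnitude:
1. Invert bits:  010010
2. Add 1:        010011  = 19
3. Apply sign:   -19

Answer: -19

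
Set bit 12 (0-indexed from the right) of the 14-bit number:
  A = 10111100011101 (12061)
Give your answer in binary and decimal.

Mask = 1 << 12 = 01000000000000
Bit 12 of A is 0, so OR-ing with the mask flips it to 1.
  10111100011101
| 01000000000000
----------------
  11111100011101

Answer: 11111100011101 (16157)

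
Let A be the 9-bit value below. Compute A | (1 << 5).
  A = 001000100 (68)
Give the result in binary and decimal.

Mask = 1 << 5 = 000100000
Bit 5 of A is 0, so OR-ing with the mask flips it to 1.
  001000100
| 000100000
-----------
  001100100

Answer: 001100100 (100)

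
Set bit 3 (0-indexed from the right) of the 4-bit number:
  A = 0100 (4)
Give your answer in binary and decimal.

Mask = 1 << 3 = 1000
Bit 3 of A is 0, so OR-ing with the mask flips it to 1.
  0100
| 1000
------
  1100

Answer: 1100 (12)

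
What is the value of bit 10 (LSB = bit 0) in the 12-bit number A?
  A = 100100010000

Bit 10 is the 11th from the right.
  100100010000
   ^
That bit is 0.

Answer: 0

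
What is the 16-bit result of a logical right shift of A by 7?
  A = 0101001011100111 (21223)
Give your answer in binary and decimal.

Logical shift right by 7: drop the bottom 7 bit(s), prepend 7 zero(s) on the left.
  0101001011100111  ->  keep [010100101], discard [1100111], prepend 0000000
= 0000000010100101

Answer: 0000000010100101 (165)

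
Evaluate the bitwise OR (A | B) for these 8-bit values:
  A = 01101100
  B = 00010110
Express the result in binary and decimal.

Apply | to each column (1 where either bit is 1):
  01101100
| 00010110
----------
  01111110

Answer: 01111110 (126)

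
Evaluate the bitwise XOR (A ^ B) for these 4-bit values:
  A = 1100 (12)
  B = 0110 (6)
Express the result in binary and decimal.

Apply ^ to each column (1 where bits differ):
  1100
^ 0110
------
  1010

Answer: 1010 (10)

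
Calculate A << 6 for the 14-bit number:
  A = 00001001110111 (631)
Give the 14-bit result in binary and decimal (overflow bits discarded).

Shift left by 6: drop the top 6 bit(s), append 6 zero(s) on the right.
  00001001110111  ->  discard [000010], keep [01110111], append 000000
= 01110111000000

Answer: 01110111000000 (7616)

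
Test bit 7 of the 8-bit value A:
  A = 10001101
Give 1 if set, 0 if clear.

Bit 7 is the 8th from the right.
  10001101
  ^
That bit is 1.

Answer: 1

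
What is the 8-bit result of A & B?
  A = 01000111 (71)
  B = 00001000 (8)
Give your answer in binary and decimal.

Apply & to each column (1 only where both bits are 1):
  01000111
& 00001000
----------
  00000000

Answer: 00000000 (0)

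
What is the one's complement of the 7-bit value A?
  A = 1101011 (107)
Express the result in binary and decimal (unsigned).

Flip each bit (0->1, 1->0):
  1101011
  0010100

Answer: 0010100 (20)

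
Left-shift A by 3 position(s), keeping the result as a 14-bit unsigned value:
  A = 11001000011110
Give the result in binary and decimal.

Shift left by 3: drop the top 3 bit(s), append 3 zero(s) on the right.
  11001000011110  ->  discard [110], keep [01000011110], append 000
= 01000011110000

Answer: 01000011110000 (4336)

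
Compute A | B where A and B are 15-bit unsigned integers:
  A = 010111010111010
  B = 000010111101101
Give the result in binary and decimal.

Apply | to each column (1 where either bit is 1):
  010111010111010
| 000010111101101
-----------------
  010111111111111

Answer: 010111111111111 (12287)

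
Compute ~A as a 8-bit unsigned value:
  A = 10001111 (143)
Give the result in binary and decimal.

Flip each bit (0->1, 1->0):
  10001111
  01110000

Answer: 01110000 (112)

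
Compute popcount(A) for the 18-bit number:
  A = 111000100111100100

111000100111100100
1-bits at positions (from bit 0 = LSB): 2, 5, 6, 7, 8, 11, 15, 16, 17
Count = 9

Answer: 9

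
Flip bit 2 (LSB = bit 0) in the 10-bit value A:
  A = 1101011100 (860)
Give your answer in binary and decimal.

Mask = 1 << 2 = 0000000100
Bit 2 of A is 1; XOR with the mask flips it to 0.
  1101011100
^ 0000000100
------------
  1101011000

Answer: 1101011000 (856)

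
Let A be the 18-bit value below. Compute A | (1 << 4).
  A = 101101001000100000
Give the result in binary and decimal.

Mask = 1 << 4 = 000000000000010000
Bit 4 of A is 0, so OR-ing with the mask flips it to 1.
  101101001000100000
| 000000000000010000
--------------------
  101101001000110000

Answer: 101101001000110000 (184880)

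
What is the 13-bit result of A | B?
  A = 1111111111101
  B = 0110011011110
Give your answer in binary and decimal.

Apply | to each column (1 where either bit is 1):
  1111111111101
| 0110011011110
---------------
  1111111111111

Answer: 1111111111111 (8191)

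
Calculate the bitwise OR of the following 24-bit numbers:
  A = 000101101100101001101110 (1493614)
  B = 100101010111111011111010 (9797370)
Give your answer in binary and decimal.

Apply | to each column (1 where either bit is 1):
  000101101100101001101110
| 100101010111111011111010
--------------------------
  100101111111111011111110

Answer: 100101111111111011111110 (9961214)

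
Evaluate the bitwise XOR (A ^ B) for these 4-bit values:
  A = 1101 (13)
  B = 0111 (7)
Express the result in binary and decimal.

Apply ^ to each column (1 where bits differ):
  1101
^ 0111
------
  1010

Answer: 1010 (10)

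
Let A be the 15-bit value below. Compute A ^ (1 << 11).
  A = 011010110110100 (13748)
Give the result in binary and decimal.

Mask = 1 << 11 = 000100000000000
Bit 11 of A is 0; XOR with the mask flips it to 1.
  011010110110100
^ 000100000000000
-----------------
  011110110110100

Answer: 011110110110100 (15796)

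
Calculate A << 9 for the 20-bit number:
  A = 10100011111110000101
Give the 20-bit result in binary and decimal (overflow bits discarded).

Shift left by 9: drop the top 9 bit(s), append 9 zero(s) on the right.
  10100011111110000101  ->  discard [101000111], keep [11110000101], append 000000000
= 11110000101000000000

Answer: 11110000101000000000 (985600)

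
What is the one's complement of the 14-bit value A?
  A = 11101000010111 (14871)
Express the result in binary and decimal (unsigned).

Flip each bit (0->1, 1->0):
  11101000010111
  00010111101000

Answer: 00010111101000 (1512)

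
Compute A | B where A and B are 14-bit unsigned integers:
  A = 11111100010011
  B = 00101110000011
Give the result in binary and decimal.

Apply | to each column (1 where either bit is 1):
  11111100010011
| 00101110000011
----------------
  11111110010011

Answer: 11111110010011 (16275)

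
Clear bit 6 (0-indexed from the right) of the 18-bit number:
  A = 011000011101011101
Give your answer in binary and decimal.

Mask = ~(1 << 6) = 111111111110111111
Bit 6 of A is 1, so AND-ing with the mask clears it to 0.
  011000011101011101
& 111111111110111111
--------------------
  011000011100011101

Answer: 011000011100011101 (100125)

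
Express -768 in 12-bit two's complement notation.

1. Binary of +768:  001100000000
2. Invert bits:     110011111111
3. Add 1:           110100000000

Answer: 110100000000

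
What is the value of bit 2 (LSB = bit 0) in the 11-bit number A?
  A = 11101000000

Bit 2 is the 3rd from the right.
  11101000000
          ^
That bit is 0.

Answer: 0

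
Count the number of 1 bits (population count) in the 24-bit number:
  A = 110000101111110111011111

110000101111110111011111
1-bits at positions (from bit 0 = LSB): 0, 1, 2, 3, 4, 6, 7, 8, 10, 11, 12, 13, 14, 15, 17, 22, 23
Count = 17

Answer: 17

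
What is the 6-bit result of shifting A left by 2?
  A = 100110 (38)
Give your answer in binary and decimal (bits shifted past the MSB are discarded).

Shift left by 2: drop the top 2 bit(s), append 2 zero(s) on the right.
  100110  ->  discard [10], keep [0110], append 00
= 011000

Answer: 011000 (24)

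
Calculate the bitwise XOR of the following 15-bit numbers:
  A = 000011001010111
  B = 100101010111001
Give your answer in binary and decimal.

Apply ^ to each column (1 where bits differ):
  000011001010111
^ 100101010111001
-----------------
  100110011101110

Answer: 100110011101110 (19694)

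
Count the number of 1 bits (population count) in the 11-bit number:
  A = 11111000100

11111000100
1-bits at positions (from bit 0 = LSB): 2, 6, 7, 8, 9, 10
Count = 6

Answer: 6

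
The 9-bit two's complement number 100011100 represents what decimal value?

MSB is 1, so the value is negative. Find the magnitude:
1. Invert bits:  011100011
2. Add 1:        011100100  = 228
3. Apply sign:   -228

Answer: -228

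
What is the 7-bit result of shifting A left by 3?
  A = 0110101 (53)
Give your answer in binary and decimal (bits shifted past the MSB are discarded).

Shift left by 3: drop the top 3 bit(s), append 3 zero(s) on the right.
  0110101  ->  discard [011], keep [0101], append 000
= 0101000

Answer: 0101000 (40)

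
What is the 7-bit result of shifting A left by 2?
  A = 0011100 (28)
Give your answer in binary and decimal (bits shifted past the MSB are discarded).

Shift left by 2: drop the top 2 bit(s), append 2 zero(s) on the right.
  0011100  ->  discard [00], keep [11100], append 00
= 1110000

Answer: 1110000 (112)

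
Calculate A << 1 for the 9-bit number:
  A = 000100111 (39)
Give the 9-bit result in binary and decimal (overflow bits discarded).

Shift left by 1: drop the top 1 bit(s), append 1 zero(s) on the right.
  000100111  ->  discard [0], keep [00100111], append 0
= 001001110

Answer: 001001110 (78)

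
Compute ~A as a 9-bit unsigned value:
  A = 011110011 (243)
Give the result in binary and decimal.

Flip each bit (0->1, 1->0):
  011110011
  100001100

Answer: 100001100 (268)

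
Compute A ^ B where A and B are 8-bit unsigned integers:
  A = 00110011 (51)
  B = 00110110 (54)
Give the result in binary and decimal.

Apply ^ to each column (1 where bits differ):
  00110011
^ 00110110
----------
  00000101

Answer: 00000101 (5)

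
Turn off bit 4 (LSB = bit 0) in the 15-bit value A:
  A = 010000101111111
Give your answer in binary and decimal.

Mask = ~(1 << 4) = 111111111101111
Bit 4 of A is 1, so AND-ing with the mask clears it to 0.
  010000101111111
& 111111111101111
-----------------
  010000101101111

Answer: 010000101101111 (8559)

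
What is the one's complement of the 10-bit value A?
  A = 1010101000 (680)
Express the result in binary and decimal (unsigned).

Flip each bit (0->1, 1->0):
  1010101000
  0101010111

Answer: 0101010111 (343)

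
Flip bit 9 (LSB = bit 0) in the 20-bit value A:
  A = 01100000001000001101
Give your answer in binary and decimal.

Mask = 1 << 9 = 00000000001000000000
Bit 9 of A is 1; XOR with the mask flips it to 0.
  01100000001000001101
^ 00000000001000000000
----------------------
  01100000000000001101

Answer: 01100000000000001101 (393229)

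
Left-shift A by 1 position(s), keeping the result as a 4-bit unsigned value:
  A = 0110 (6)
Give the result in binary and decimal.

Shift left by 1: drop the top 1 bit(s), append 1 zero(s) on the right.
  0110  ->  discard [0], keep [110], append 0
= 1100

Answer: 1100 (12)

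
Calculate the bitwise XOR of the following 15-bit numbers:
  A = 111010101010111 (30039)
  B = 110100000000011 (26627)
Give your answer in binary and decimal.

Apply ^ to each column (1 where bits differ):
  111010101010111
^ 110100000000011
-----------------
  001110101010100

Answer: 001110101010100 (7508)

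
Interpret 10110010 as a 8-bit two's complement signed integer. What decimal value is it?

MSB is 1, so the value is negative. Find the magnitude:
1. Invert bits:  01001101
2. Add 1:        01001110  = 78
3. Apply sign:   -78

Answer: -78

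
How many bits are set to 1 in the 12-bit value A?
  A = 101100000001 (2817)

101100000001
1-bits at positions (from bit 0 = LSB): 0, 8, 9, 11
Count = 4

Answer: 4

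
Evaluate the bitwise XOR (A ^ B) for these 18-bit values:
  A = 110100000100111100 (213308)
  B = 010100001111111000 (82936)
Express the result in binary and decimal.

Apply ^ to each column (1 where bits differ):
  110100000100111100
^ 010100001111111000
--------------------
  100000001011000100

Answer: 100000001011000100 (131780)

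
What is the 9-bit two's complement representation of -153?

1. Binary of +153:  010011001
2. Invert bits:     101100110
3. Add 1:           101100111

Answer: 101100111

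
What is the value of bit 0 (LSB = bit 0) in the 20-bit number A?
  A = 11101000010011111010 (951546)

Bit 0 is the 1st from the right.
  11101000010011111010
                     ^
That bit is 0.

Answer: 0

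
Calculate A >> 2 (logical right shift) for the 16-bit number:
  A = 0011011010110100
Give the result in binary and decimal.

Logical shift right by 2: drop the bottom 2 bit(s), prepend 2 zero(s) on the left.
  0011011010110100  ->  keep [00110110101101], discard [00], prepend 00
= 0000110110101101

Answer: 0000110110101101 (3501)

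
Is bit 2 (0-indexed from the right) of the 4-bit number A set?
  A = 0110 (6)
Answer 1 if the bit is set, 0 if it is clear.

Bit 2 is the 3rd from the right.
  0110
   ^
That bit is 1.

Answer: 1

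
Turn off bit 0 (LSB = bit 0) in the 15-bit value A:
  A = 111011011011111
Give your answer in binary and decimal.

Mask = ~(1 << 0) = 111111111111110
Bit 0 of A is 1, so AND-ing with the mask clears it to 0.
  111011011011111
& 111111111111110
-----------------
  111011011011110

Answer: 111011011011110 (30430)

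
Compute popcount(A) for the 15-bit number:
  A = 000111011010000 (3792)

000111011010000
1-bits at positions (from bit 0 = LSB): 4, 6, 7, 9, 10, 11
Count = 6

Answer: 6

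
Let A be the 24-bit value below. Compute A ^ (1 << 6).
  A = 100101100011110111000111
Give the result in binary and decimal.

Mask = 1 << 6 = 000000000000000001000000
Bit 6 of A is 1; XOR with the mask flips it to 0.
  100101100011110111000111
^ 000000000000000001000000
--------------------------
  100101100011110110000111

Answer: 100101100011110110000111 (9846151)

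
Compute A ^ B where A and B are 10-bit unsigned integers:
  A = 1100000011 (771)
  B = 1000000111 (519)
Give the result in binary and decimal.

Apply ^ to each column (1 where bits differ):
  1100000011
^ 1000000111
------------
  0100000100

Answer: 0100000100 (260)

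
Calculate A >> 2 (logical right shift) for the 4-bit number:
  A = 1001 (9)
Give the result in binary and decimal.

Logical shift right by 2: drop the bottom 2 bit(s), prepend 2 zero(s) on the left.
  1001  ->  keep [10], discard [01], prepend 00
= 0010

Answer: 0010 (2)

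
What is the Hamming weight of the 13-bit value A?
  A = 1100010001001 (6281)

1100010001001
1-bits at positions (from bit 0 = LSB): 0, 3, 7, 11, 12
Count = 5

Answer: 5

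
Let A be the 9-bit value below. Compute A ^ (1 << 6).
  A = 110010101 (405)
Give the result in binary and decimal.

Mask = 1 << 6 = 001000000
Bit 6 of A is 0; XOR with the mask flips it to 1.
  110010101
^ 001000000
-----------
  111010101

Answer: 111010101 (469)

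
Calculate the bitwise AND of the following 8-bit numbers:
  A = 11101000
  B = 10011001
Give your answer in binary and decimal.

Apply & to each column (1 only where both bits are 1):
  11101000
& 10011001
----------
  10001000

Answer: 10001000 (136)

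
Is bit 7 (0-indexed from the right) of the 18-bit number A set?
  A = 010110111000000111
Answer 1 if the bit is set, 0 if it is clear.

Bit 7 is the 8th from the right.
  010110111000000111
            ^
That bit is 0.

Answer: 0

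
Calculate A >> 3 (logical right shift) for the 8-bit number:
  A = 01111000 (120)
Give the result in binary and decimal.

Logical shift right by 3: drop the bottom 3 bit(s), prepend 3 zero(s) on the left.
  01111000  ->  keep [01111], discard [000], prepend 000
= 00001111

Answer: 00001111 (15)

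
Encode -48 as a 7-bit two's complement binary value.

1. Binary of +48:  0110000
2. Invert bits:     1001111
3. Add 1:           1010000

Answer: 1010000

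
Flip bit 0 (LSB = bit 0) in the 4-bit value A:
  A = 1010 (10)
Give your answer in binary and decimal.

Mask = 1 << 0 = 0001
Bit 0 of A is 0; XOR with the mask flips it to 1.
  1010
^ 0001
------
  1011

Answer: 1011 (11)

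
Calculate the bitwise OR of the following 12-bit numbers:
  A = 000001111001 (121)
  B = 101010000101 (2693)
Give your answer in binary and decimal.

Apply | to each column (1 where either bit is 1):
  000001111001
| 101010000101
--------------
  101011111101

Answer: 101011111101 (2813)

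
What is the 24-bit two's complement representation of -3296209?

1. Binary of +3296209:  001100100100101111010001
2. Invert bits:     110011011011010000101110
3. Add 1:           110011011011010000101111

Answer: 110011011011010000101111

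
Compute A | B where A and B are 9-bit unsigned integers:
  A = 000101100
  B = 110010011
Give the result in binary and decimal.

Apply | to each column (1 where either bit is 1):
  000101100
| 110010011
-----------
  110111111

Answer: 110111111 (447)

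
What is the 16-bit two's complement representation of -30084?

1. Binary of +30084:  0111010110000100
2. Invert bits:     1000101001111011
3. Add 1:           1000101001111100

Answer: 1000101001111100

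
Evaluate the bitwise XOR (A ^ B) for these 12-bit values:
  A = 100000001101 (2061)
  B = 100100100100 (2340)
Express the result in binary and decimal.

Apply ^ to each column (1 where bits differ):
  100000001101
^ 100100100100
--------------
  000100101001

Answer: 000100101001 (297)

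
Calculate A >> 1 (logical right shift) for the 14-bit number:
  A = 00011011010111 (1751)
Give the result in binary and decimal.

Logical shift right by 1: drop the bottom 1 bit(s), prepend 1 zero(s) on the left.
  00011011010111  ->  keep [0001101101011], discard [1], prepend 0
= 00001101101011

Answer: 00001101101011 (875)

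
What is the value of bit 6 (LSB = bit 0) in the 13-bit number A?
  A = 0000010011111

Bit 6 is the 7th from the right.
  0000010011111
        ^
That bit is 0.

Answer: 0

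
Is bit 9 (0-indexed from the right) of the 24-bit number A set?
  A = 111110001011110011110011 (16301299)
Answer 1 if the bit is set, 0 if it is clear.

Bit 9 is the 10th from the right.
  111110001011110011110011
                ^
That bit is 0.

Answer: 0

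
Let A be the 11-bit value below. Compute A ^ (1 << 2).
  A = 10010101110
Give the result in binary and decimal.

Mask = 1 << 2 = 00000000100
Bit 2 of A is 1; XOR with the mask flips it to 0.
  10010101110
^ 00000000100
-------------
  10010101010

Answer: 10010101010 (1194)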